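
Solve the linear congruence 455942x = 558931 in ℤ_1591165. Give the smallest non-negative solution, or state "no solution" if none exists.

597968

First find gcd(455942, 1591165):
1591165 = 3*455942 + 223339
455942 = 2*223339 + 9264
223339 = 24*9264 + 1003
9264 = 9*1003 + 237
1003 = 4*237 + 55
237 = 4*55 + 17
55 = 3*17 + 4
17 = 4*4 + 1
4 = 4*1 + 0
gcd = 1, so a unique solution mod 1591165 exists.
Back-substitute for the Bézout coefficients:
1 = 17 − 4·4
1 = −4·55 + 13·17
1 = 13·237 − 56·55
1 = −56·1003 + 237·237
1 = 237·9264 − 2189·1003
1 = −2189·223339 + 52773·9264
1 = 52773·455942 − 107735·223339
1 = −107735·1591165 + 375978·455942
So 455942·(375978) ≡ 1 (mod 1591165), giving 455942⁻¹ ≡ 375978.
x ≡ 455942⁻¹·558931 ≡ 375978·558931 ≡ 597968 (mod 1591165).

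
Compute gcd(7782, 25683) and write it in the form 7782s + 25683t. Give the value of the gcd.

3

Repeated division:
25683 = 3*7782 + 2337
7782 = 3*2337 + 771
2337 = 3*771 + 24
771 = 32*24 + 3
24 = 8*3 + 0
gcd(7782, 25683) = 3.
Back-substituting:
3 = 771 − 32·24
3 = −32·2337 + 97·771
3 = 97·7782 − 323·2337
3 = −323·25683 + 1066·7782
So 3 = (-323)·25683 + (1066)·7782.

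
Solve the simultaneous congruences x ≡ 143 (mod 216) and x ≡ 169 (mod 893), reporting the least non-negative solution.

12671

Write x = 143 + 216·k. Then 216·k ≡ 169 − 143 ≡ 26 (mod 893).
Need 216⁻¹ mod 893. Extended Euclid on (893, 216):
893 = 4*216 + 29
216 = 7*29 + 13
29 = 2*13 + 3
13 = 4*3 + 1
3 = 3*1 + 0
Back-substitute:
1 = 13 − 4·3
1 = −4·29 + 9·13
1 = 9·216 − 67·29
1 = −67·893 + 277·216
216⁻¹ ≡ 277 (mod 893), so k ≡ 277·26 ≡ 58 (mod 893).
x = 143 + 216·58 = 12671.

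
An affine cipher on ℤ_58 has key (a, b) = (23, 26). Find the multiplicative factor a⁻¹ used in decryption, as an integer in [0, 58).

53

Run Euclid on (58, 23):
58 = 2×23 + 12
23 = 1×12 + 11
12 = 1×11 + 1
11 = 11×1 + 0
gcd = 1, so the inverse exists. Back-substitute:
1 = 12 − 11
1 = −23 + 2·12
1 = 2·58 − 5·23
Thus 23·(-5) ≡ 1 (mod 58); reducing, -5 mod 58 = 53.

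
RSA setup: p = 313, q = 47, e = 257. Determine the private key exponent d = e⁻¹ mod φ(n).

2513

φ(n) = (p−1)(q−1) = 312·46 = 14352.
Need d with 257·d ≡ 1 (mod 14352). Apply the extended Euclidean algorithm:
14352 = 55*257 + 217
257 = 1*217 + 40
217 = 5*40 + 17
40 = 2*17 + 6
17 = 2*6 + 5
6 = 1*5 + 1
5 = 5*1 + 0
Back-substitute:
1 = 6 − 5
1 = −17 + 3·6
1 = 3·40 − 7·17
1 = −7·217 + 38·40
1 = 38·257 − 45·217
1 = −45·14352 + 2513·257
So 257·2513 ≡ 1 (mod 14352), hence d = 2513.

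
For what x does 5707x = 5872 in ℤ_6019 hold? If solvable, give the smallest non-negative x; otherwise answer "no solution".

no solution

gcd(5707, 6019):
6019 = 1·5707 + 312
5707 = 18·312 + 91
312 = 3·91 + 39
91 = 2·39 + 13
39 = 3·13 + 0
gcd = 13, but 13 ∤ 5872, so the congruence has no solution.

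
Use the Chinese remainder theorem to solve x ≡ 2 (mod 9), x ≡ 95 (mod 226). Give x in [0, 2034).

Write x = 2 + 9·k. Then 9·k ≡ 95 − 2 ≡ 93 (mod 226).
Need 9⁻¹ mod 226. Extended Euclid on (226, 9):
226 = 25·9 + 1
9 = 9·1 + 0
Back-substitute:
1 = 226 − 25·9
9⁻¹ ≡ 201 (mod 226), so k ≡ 201·93 ≡ 161 (mod 226).
x = 2 + 9·161 = 1451.

1451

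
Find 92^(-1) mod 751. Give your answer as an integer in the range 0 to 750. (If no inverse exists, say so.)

Extended Euclidean algorithm:
751 = 8*92 + 15
92 = 6*15 + 2
15 = 7*2 + 1
2 = 2*1 + 0
gcd = 1, so the inverse exists. Back-substitute:
1 = 15 − 7·2
1 = −7·92 + 43·15
1 = 43·751 − 351·92
Hence 92⁻¹ ≡ -351 ≡ 400 (mod 751).

400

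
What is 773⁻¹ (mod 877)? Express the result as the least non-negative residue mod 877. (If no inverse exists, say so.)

Run Euclid on (877, 773):
877 = 1×773 + 104
773 = 7×104 + 45
104 = 2×45 + 14
45 = 3×14 + 3
14 = 4×3 + 2
3 = 1×2 + 1
2 = 2×1 + 0
gcd = 1, so the inverse exists. Back-substitute:
1 = 3 − 2
1 = −14 + 5·3
1 = 5·45 − 16·14
1 = −16·104 + 37·45
1 = 37·773 − 275·104
1 = −275·877 + 312·773
So 773·312 ≡ 1 (mod 877).

312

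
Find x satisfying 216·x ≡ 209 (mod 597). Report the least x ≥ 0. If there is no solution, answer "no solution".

no solution

gcd(216, 597):
597 = 2×216 + 165
216 = 1×165 + 51
165 = 3×51 + 12
51 = 4×12 + 3
12 = 4×3 + 0
gcd = 3, but 3 ∤ 209, so the congruence has no solution.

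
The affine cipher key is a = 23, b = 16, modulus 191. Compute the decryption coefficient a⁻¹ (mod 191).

Extended Euclidean algorithm:
191 = 8*23 + 7
23 = 3*7 + 2
7 = 3*2 + 1
2 = 2*1 + 0
Since gcd(23, 191) = 1, back-substitute to write 1 as a combination:
1 = 7 − 3·2
1 = −3·23 + 10·7
1 = 10·191 − 83·23
Hence 23⁻¹ ≡ -83 ≡ 108 (mod 191).

108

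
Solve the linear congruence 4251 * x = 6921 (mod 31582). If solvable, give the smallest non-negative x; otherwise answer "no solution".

First find gcd(4251, 31582):
31582 = 7×4251 + 1825
4251 = 2×1825 + 601
1825 = 3×601 + 22
601 = 27×22 + 7
22 = 3×7 + 1
7 = 7×1 + 0
gcd = 1, so a unique solution mod 31582 exists.
Back-substitute for the Bézout coefficients:
1 = 22 − 3·7
1 = −3·601 + 82·22
1 = 82·1825 − 249·601
1 = −249·4251 + 580·1825
1 = 580·31582 − 4309·4251
So 4251·(-4309) ≡ 1 (mod 31582), giving 4251⁻¹ ≡ 27273.
x ≡ 4251⁻¹·6921 ≡ 27273·6921 ≡ 22401 (mod 31582).

22401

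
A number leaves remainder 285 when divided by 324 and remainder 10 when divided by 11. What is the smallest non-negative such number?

285

Write x = 285 + 324·k. Then 324·k ≡ 10 − 285 ≡ 0 (mod 11).
Need 324⁻¹ mod 11. Extended Euclid on (11, 5):
11 = 2*5 + 1
5 = 5*1 + 0
Back-substitute:
1 = 11 − 2·5
324⁻¹ ≡ 9 (mod 11), so k ≡ 9·0 ≡ 0 (mod 11).
x = 285 + 324·0 = 285.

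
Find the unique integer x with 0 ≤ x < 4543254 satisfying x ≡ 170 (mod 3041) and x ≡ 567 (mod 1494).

Write x = 170 + 3041·k. Then 3041·k ≡ 567 − 170 ≡ 397 (mod 1494).
Need 3041⁻¹ mod 1494. Extended Euclid on (1494, 53):
1494 = 28×53 + 10
53 = 5×10 + 3
10 = 3×3 + 1
3 = 3×1 + 0
Back-substitute:
1 = 10 − 3·3
1 = −3·53 + 16·10
1 = 16·1494 − 451·53
3041⁻¹ ≡ 1043 (mod 1494), so k ≡ 1043·397 ≡ 233 (mod 1494).
x = 170 + 3041·233 = 708723.

708723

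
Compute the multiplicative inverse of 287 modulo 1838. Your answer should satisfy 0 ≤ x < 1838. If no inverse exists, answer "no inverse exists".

Extended Euclidean algorithm:
1838 = 6×287 + 116
287 = 2×116 + 55
116 = 2×55 + 6
55 = 9×6 + 1
6 = 6×1 + 0
The gcd is 1. Working backward:
1 = 55 − 9·6
1 = −9·116 + 19·55
1 = 19·287 − 47·116
1 = −47·1838 + 301·287
So 287·301 ≡ 1 (mod 1838).

301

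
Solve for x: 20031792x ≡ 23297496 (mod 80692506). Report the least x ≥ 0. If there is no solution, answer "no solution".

First find gcd(20031792, 80692506):
80692506 = 4·20031792 + 565338
20031792 = 35·565338 + 244962
565338 = 2·244962 + 75414
244962 = 3·75414 + 18720
75414 = 4·18720 + 534
18720 = 35·534 + 30
534 = 17·30 + 24
30 = 1·24 + 6
24 = 4·6 + 0
gcd = 6 and 6 | 23297496, so solutions exist. Divide through by 6: 3338632x ≡ 3882916 (mod 13448751).
Now find 3338632⁻¹ mod 13448751:
13448751 = 4*3338632 + 94223
3338632 = 35*94223 + 40827
94223 = 2*40827 + 12569
40827 = 3*12569 + 3120
12569 = 4*3120 + 89
3120 = 35*89 + 5
89 = 17*5 + 4
5 = 1*4 + 1
4 = 4*1 + 0
Back-substitute:
1 = 5 − 4
1 = −89 + 18·5
1 = 18·3120 − 631·89
1 = −631·12569 + 2542·3120
1 = 2542·40827 − 8257·12569
1 = −8257·94223 + 19056·40827
1 = 19056·3338632 − 675217·94223
1 = −675217·13448751 + 2719924·3338632
So 3338632⁻¹ ≡ 2719924 (mod 13448751).
Then x ≡ 2719924·3882916 ≡ 12950590 (mod 13448751); the smallest non-negative solution is x = 12950590.

12950590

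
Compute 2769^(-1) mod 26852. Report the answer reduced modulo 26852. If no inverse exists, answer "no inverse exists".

Run Euclid on (26852, 2769):
26852 = 9*2769 + 1931
2769 = 1*1931 + 838
1931 = 2*838 + 255
838 = 3*255 + 73
255 = 3*73 + 36
73 = 2*36 + 1
36 = 36*1 + 0
The gcd is 1. Working backward:
1 = 73 − 2·36
1 = −2·255 + 7·73
1 = 7·838 − 23·255
1 = −23·1931 + 53·838
1 = 53·2769 − 76·1931
1 = −76·26852 + 737·2769
So 2769·737 ≡ 1 (mod 26852).

737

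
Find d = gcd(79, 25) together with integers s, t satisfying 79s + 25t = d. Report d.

1

Repeated division:
79 = 3*25 + 4
25 = 6*4 + 1
4 = 4*1 + 0
gcd(79, 25) = 1.
Working backward:
1 = 25 − 6·4
1 = −6·79 + 19·25
So 1 = (-6)·79 + (19)·25.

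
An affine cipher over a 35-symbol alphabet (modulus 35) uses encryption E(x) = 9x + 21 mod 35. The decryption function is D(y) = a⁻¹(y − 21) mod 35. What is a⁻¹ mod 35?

4

Run Euclid on (35, 9):
35 = 3*9 + 8
9 = 1*8 + 1
8 = 8*1 + 0
The gcd is 1. Working backward:
1 = 9 − 8
1 = −35 + 4·9
So 9·4 ≡ 1 (mod 35).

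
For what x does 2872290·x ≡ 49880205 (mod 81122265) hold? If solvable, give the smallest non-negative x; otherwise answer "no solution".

2088846

First find gcd(2872290, 81122265):
81122265 = 28×2872290 + 698145
2872290 = 4×698145 + 79710
698145 = 8×79710 + 60465
79710 = 1×60465 + 19245
60465 = 3×19245 + 2730
19245 = 7×2730 + 135
2730 = 20×135 + 30
135 = 4×30 + 15
30 = 2×15 + 0
gcd = 15 and 15 | 49880205, so solutions exist. Divide through by 15: 191486x ≡ 3325347 (mod 5408151).
Now find 191486⁻¹ mod 5408151:
5408151 = 28·191486 + 46543
191486 = 4·46543 + 5314
46543 = 8·5314 + 4031
5314 = 1·4031 + 1283
4031 = 3·1283 + 182
1283 = 7·182 + 9
182 = 20·9 + 2
9 = 4·2 + 1
2 = 2·1 + 0
Back-substitute:
1 = 9 − 4·2
1 = −4·182 + 81·9
1 = 81·1283 − 571·182
1 = −571·4031 + 1794·1283
1 = 1794·5314 − 2365·4031
1 = −2365·46543 + 20714·5314
1 = 20714·191486 − 85221·46543
1 = −85221·5408151 + 2406902·191486
So 191486⁻¹ ≡ 2406902 (mod 5408151).
Then x ≡ 2406902·3325347 ≡ 2088846 (mod 5408151); the smallest non-negative solution is x = 2088846.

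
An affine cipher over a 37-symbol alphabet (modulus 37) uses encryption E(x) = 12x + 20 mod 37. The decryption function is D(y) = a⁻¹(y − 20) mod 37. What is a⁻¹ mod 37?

Run Euclid on (37, 12):
37 = 3*12 + 1
12 = 12*1 + 0
Since gcd(12, 37) = 1, back-substitute to write 1 as a combination:
1 = 37 − 3·12
Hence 12⁻¹ ≡ -3 ≡ 34 (mod 37).

34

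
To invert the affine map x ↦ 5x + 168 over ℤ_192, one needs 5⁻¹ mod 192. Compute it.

77

Extended Euclidean algorithm:
192 = 38*5 + 2
5 = 2*2 + 1
2 = 2*1 + 0
The gcd is 1. Working backward:
1 = 5 − 2·2
1 = −2·192 + 77·5
So 5·77 ≡ 1 (mod 192).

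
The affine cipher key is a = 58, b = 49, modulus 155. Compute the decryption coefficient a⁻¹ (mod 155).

Run Euclid on (155, 58):
155 = 2·58 + 39
58 = 1·39 + 19
39 = 2·19 + 1
19 = 19·1 + 0
The gcd is 1. Working backward:
1 = 39 − 2·19
1 = −2·58 + 3·39
1 = 3·155 − 8·58
So 58·(-8) ≡ 1 (mod 155), and -8 ≡ 147 (mod 155).

147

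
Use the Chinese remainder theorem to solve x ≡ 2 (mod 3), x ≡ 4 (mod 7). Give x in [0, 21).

11

Write x = 2 + 3·k. Then 3·k ≡ 4 − 2 ≡ 2 (mod 7).
Need 3⁻¹ mod 7. Extended Euclid on (7, 3):
7 = 2·3 + 1
3 = 3·1 + 0
Back-substitute:
1 = 7 − 2·3
3⁻¹ ≡ 5 (mod 7), so k ≡ 5·2 ≡ 3 (mod 7).
x = 2 + 3·3 = 11.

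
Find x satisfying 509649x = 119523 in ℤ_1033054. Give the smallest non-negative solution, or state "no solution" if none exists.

First find gcd(509649, 1033054):
1033054 = 2·509649 + 13756
509649 = 37·13756 + 677
13756 = 20·677 + 216
677 = 3·216 + 29
216 = 7·29 + 13
29 = 2·13 + 3
13 = 4·3 + 1
3 = 3·1 + 0
gcd = 1, so a unique solution mod 1033054 exists.
Back-substitute for the Bézout coefficients:
1 = 13 − 4·3
1 = −4·29 + 9·13
1 = 9·216 − 67·29
1 = −67·677 + 210·216
1 = 210·13756 − 4267·677
1 = −4267·509649 + 158089·13756
1 = 158089·1033054 − 320445·509649
So 509649·(-320445) ≡ 1 (mod 1033054), giving 509649⁻¹ ≡ 712609.
x ≡ 509649⁻¹·119523 ≡ 712609·119523 ≡ 962369 (mod 1033054).

962369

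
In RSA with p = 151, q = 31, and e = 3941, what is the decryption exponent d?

φ(n) = (p−1)(q−1) = 150·30 = 4500.
Need d with 3941·d ≡ 1 (mod 4500). Apply the extended Euclidean algorithm:
4500 = 1·3941 + 559
3941 = 7·559 + 28
559 = 19·28 + 27
28 = 1·27 + 1
27 = 27·1 + 0
Back-substitute:
1 = 28 − 27
1 = −559 + 20·28
1 = 20·3941 − 141·559
1 = −141·4500 + 161·3941
So 3941·161 ≡ 1 (mod 4500), hence d = 161.

161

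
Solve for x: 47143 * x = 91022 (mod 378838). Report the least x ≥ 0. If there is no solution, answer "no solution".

First find gcd(47143, 378838):
378838 = 8*47143 + 1694
47143 = 27*1694 + 1405
1694 = 1*1405 + 289
1405 = 4*289 + 249
289 = 1*249 + 40
249 = 6*40 + 9
40 = 4*9 + 4
9 = 2*4 + 1
4 = 4*1 + 0
gcd = 1, so a unique solution mod 378838 exists.
Back-substitute for the Bézout coefficients:
1 = 9 − 2·4
1 = −2·40 + 9·9
1 = 9·249 − 56·40
1 = −56·289 + 65·249
1 = 65·1405 − 316·289
1 = −316·1694 + 381·1405
1 = 381·47143 − 10603·1694
1 = −10603·378838 + 85205·47143
So 47143·(85205) ≡ 1 (mod 378838), giving 47143⁻¹ ≡ 85205.
x ≡ 47143⁻¹·91022 ≡ 85205·91022 ≡ 336812 (mod 378838).

336812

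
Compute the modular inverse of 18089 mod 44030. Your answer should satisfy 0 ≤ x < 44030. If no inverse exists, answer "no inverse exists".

Apply the Euclidean algorithm to 44030 and 18089:
44030 = 2·18089 + 7852
18089 = 2·7852 + 2385
7852 = 3·2385 + 697
2385 = 3·697 + 294
697 = 2·294 + 109
294 = 2·109 + 76
109 = 1·76 + 33
76 = 2·33 + 10
33 = 3·10 + 3
10 = 3·3 + 1
3 = 3·1 + 0
Since gcd(18089, 44030) = 1, back-substitute to write 1 as a combination:
1 = 10 − 3·3
1 = −3·33 + 10·10
1 = 10·76 − 23·33
1 = −23·109 + 33·76
1 = 33·294 − 89·109
1 = −89·697 + 211·294
1 = 211·2385 − 722·697
1 = −722·7852 + 2377·2385
1 = 2377·18089 − 5476·7852
1 = −5476·44030 + 13329·18089
So 18089·13329 ≡ 1 (mod 44030).

13329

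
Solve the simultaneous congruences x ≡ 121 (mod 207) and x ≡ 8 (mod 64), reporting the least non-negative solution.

328

Write x = 121 + 207·k. Then 207·k ≡ 8 − 121 ≡ 15 (mod 64).
Need 207⁻¹ mod 64. Extended Euclid on (64, 15):
64 = 4*15 + 4
15 = 3*4 + 3
4 = 1*3 + 1
3 = 3*1 + 0
Back-substitute:
1 = 4 − 3
1 = −15 + 4·4
1 = 4·64 − 17·15
207⁻¹ ≡ 47 (mod 64), so k ≡ 47·15 ≡ 1 (mod 64).
x = 121 + 207·1 = 328.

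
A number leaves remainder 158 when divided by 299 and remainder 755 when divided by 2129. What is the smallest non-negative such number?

Write x = 158 + 299·k. Then 299·k ≡ 755 − 158 ≡ 597 (mod 2129).
Need 299⁻¹ mod 2129. Extended Euclid on (2129, 299):
2129 = 7×299 + 36
299 = 8×36 + 11
36 = 3×11 + 3
11 = 3×3 + 2
3 = 1×2 + 1
2 = 2×1 + 0
Back-substitute:
1 = 3 − 2
1 = −11 + 4·3
1 = 4·36 − 13·11
1 = −13·299 + 108·36
1 = 108·2129 − 769·299
299⁻¹ ≡ 1360 (mod 2129), so k ≡ 1360·597 ≡ 771 (mod 2129).
x = 158 + 299·771 = 230687.

230687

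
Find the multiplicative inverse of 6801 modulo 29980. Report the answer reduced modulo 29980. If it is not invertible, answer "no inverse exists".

gcd(29980, 6801) by repeated division:
29980 = 4×6801 + 2776
6801 = 2×2776 + 1249
2776 = 2×1249 + 278
1249 = 4×278 + 137
278 = 2×137 + 4
137 = 34×4 + 1
4 = 4×1 + 0
The gcd is 1. Working backward:
1 = 137 − 34·4
1 = −34·278 + 69·137
1 = 69·1249 − 310·278
1 = −310·2776 + 689·1249
1 = 689·6801 − 1688·2776
1 = −1688·29980 + 7441·6801
So 6801·7441 ≡ 1 (mod 29980).

7441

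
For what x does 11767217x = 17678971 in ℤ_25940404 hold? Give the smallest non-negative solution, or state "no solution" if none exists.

gcd(11767217, 25940404):
25940404 = 2·11767217 + 2405970
11767217 = 4·2405970 + 2143337
2405970 = 1·2143337 + 262633
2143337 = 8·262633 + 42273
262633 = 6·42273 + 8995
42273 = 4·8995 + 6293
8995 = 1·6293 + 2702
6293 = 2·2702 + 889
2702 = 3·889 + 35
889 = 25·35 + 14
35 = 2·14 + 7
14 = 2·7 + 0
gcd = 7, but 7 ∤ 17678971, so the congruence has no solution.

no solution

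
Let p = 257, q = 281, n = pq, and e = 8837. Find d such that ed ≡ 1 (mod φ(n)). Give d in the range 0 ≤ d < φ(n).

52813

φ(n) = (p−1)(q−1) = 256·280 = 71680.
Need d with 8837·d ≡ 1 (mod 71680). Apply the extended Euclidean algorithm:
71680 = 8×8837 + 984
8837 = 8×984 + 965
984 = 1×965 + 19
965 = 50×19 + 15
19 = 1×15 + 4
15 = 3×4 + 3
4 = 1×3 + 1
3 = 3×1 + 0
Back-substitute:
1 = 4 − 3
1 = −15 + 4·4
1 = 4·19 − 5·15
1 = −5·965 + 254·19
1 = 254·984 − 259·965
1 = −259·8837 + 2326·984
1 = 2326·71680 − 18867·8837
So 8837·(-18867) ≡ 1 (mod 71680), hence d ≡ -18867 ≡ 52813 (mod 71680).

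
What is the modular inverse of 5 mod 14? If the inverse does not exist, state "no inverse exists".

3

gcd(14, 5) by repeated division:
14 = 2*5 + 4
5 = 1*4 + 1
4 = 4*1 + 0
gcd = 1, so the inverse exists. Back-substitute:
1 = 5 − 4
1 = −14 + 3·5
So 5·3 ≡ 1 (mod 14).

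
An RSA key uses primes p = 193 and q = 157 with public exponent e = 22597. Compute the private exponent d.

21901

φ(n) = (p−1)(q−1) = 192·156 = 29952.
Need d with 22597·d ≡ 1 (mod 29952). Apply the extended Euclidean algorithm:
29952 = 1·22597 + 7355
22597 = 3·7355 + 532
7355 = 13·532 + 439
532 = 1·439 + 93
439 = 4·93 + 67
93 = 1·67 + 26
67 = 2·26 + 15
26 = 1·15 + 11
15 = 1·11 + 4
11 = 2·4 + 3
4 = 1·3 + 1
3 = 3·1 + 0
Back-substitute:
1 = 4 − 3
1 = −11 + 3·4
1 = 3·15 − 4·11
1 = −4·26 + 7·15
1 = 7·67 − 18·26
1 = −18·93 + 25·67
1 = 25·439 − 118·93
1 = −118·532 + 143·439
1 = 143·7355 − 1977·532
1 = −1977·22597 + 6074·7355
1 = 6074·29952 − 8051·22597
So 22597·(-8051) ≡ 1 (mod 29952), hence d ≡ -8051 ≡ 21901 (mod 29952).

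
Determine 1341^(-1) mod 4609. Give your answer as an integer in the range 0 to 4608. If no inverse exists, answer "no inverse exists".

Run Euclid on (4609, 1341):
4609 = 3×1341 + 586
1341 = 2×586 + 169
586 = 3×169 + 79
169 = 2×79 + 11
79 = 7×11 + 2
11 = 5×2 + 1
2 = 2×1 + 0
The gcd is 1. Working backward:
1 = 11 − 5·2
1 = −5·79 + 36·11
1 = 36·169 − 77·79
1 = −77·586 + 267·169
1 = 267·1341 − 611·586
1 = −611·4609 + 2100·1341
So 1341·2100 ≡ 1 (mod 4609).

2100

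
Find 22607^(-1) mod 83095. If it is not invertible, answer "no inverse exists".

67378

Apply the Euclidean algorithm to 83095 and 22607:
83095 = 3×22607 + 15274
22607 = 1×15274 + 7333
15274 = 2×7333 + 608
7333 = 12×608 + 37
608 = 16×37 + 16
37 = 2×16 + 5
16 = 3×5 + 1
5 = 5×1 + 0
Since gcd(22607, 83095) = 1, back-substitute to write 1 as a combination:
1 = 16 − 3·5
1 = −3·37 + 7·16
1 = 7·608 − 115·37
1 = −115·7333 + 1387·608
1 = 1387·15274 − 2889·7333
1 = −2889·22607 + 4276·15274
1 = 4276·83095 − 15717·22607
Thus 22607·(-15717) ≡ 1 (mod 83095); reducing, -15717 mod 83095 = 67378.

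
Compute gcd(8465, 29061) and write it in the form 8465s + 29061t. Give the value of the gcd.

Euclidean algorithm:
29061 = 3·8465 + 3666
8465 = 2·3666 + 1133
3666 = 3·1133 + 267
1133 = 4·267 + 65
267 = 4·65 + 7
65 = 9·7 + 2
7 = 3·2 + 1
2 = 2·1 + 0
gcd(8465, 29061) = 1.
Express as a combination:
1 = 7 − 3·2
1 = −3·65 + 28·7
1 = 28·267 − 115·65
1 = −115·1133 + 488·267
1 = 488·3666 − 1579·1133
1 = −1579·8465 + 3646·3666
1 = 3646·29061 − 12517·8465
So 1 = (3646)·29061 + (-12517)·8465.

1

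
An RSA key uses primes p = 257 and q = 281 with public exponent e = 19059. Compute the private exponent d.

31419

φ(n) = (p−1)(q−1) = 256·280 = 71680.
Need d with 19059·d ≡ 1 (mod 71680). Apply the extended Euclidean algorithm:
71680 = 3*19059 + 14503
19059 = 1*14503 + 4556
14503 = 3*4556 + 835
4556 = 5*835 + 381
835 = 2*381 + 73
381 = 5*73 + 16
73 = 4*16 + 9
16 = 1*9 + 7
9 = 1*7 + 2
7 = 3*2 + 1
2 = 2*1 + 0
Back-substitute:
1 = 7 − 3·2
1 = −3·9 + 4·7
1 = 4·16 − 7·9
1 = −7·73 + 32·16
1 = 32·381 − 167·73
1 = −167·835 + 366·381
1 = 366·4556 − 1997·835
1 = −1997·14503 + 6357·4556
1 = 6357·19059 − 8354·14503
1 = −8354·71680 + 31419·19059
So 19059·31419 ≡ 1 (mod 71680), hence d = 31419.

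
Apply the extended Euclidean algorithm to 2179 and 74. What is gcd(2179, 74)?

Euclidean algorithm:
2179 = 29·74 + 33
74 = 2·33 + 8
33 = 4·8 + 1
8 = 8·1 + 0
gcd(2179, 74) = 1.
Express as a combination:
1 = 33 − 4·8
1 = −4·74 + 9·33
1 = 9·2179 − 265·74
So 1 = (9)·2179 + (-265)·74.

1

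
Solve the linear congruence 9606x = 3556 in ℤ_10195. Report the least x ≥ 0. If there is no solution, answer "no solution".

6606

First find gcd(9606, 10195):
10195 = 1×9606 + 589
9606 = 16×589 + 182
589 = 3×182 + 43
182 = 4×43 + 10
43 = 4×10 + 3
10 = 3×3 + 1
3 = 3×1 + 0
gcd = 1, so a unique solution mod 10195 exists.
Back-substitute for the Bézout coefficients:
1 = 10 − 3·3
1 = −3·43 + 13·10
1 = 13·182 − 55·43
1 = −55·589 + 178·182
1 = 178·9606 − 2903·589
1 = −2903·10195 + 3081·9606
So 9606·(3081) ≡ 1 (mod 10195), giving 9606⁻¹ ≡ 3081.
x ≡ 9606⁻¹·3556 ≡ 3081·3556 ≡ 6606 (mod 10195).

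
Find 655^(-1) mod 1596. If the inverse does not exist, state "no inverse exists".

Extended Euclidean algorithm:
1596 = 2*655 + 286
655 = 2*286 + 83
286 = 3*83 + 37
83 = 2*37 + 9
37 = 4*9 + 1
9 = 9*1 + 0
gcd = 1, so the inverse exists. Back-substitute:
1 = 37 − 4·9
1 = −4·83 + 9·37
1 = 9·286 − 31·83
1 = −31·655 + 71·286
1 = 71·1596 − 173·655
Hence 655⁻¹ ≡ -173 ≡ 1423 (mod 1596).

1423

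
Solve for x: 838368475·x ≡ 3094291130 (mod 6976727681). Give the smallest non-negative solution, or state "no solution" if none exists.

First find gcd(838368475, 6976727681):
6976727681 = 8*838368475 + 269779881
838368475 = 3*269779881 + 29028832
269779881 = 9*29028832 + 8520393
29028832 = 3*8520393 + 3467653
8520393 = 2*3467653 + 1585087
3467653 = 2*1585087 + 297479
1585087 = 5*297479 + 97692
297479 = 3*97692 + 4403
97692 = 22*4403 + 826
4403 = 5*826 + 273
826 = 3*273 + 7
273 = 39*7 + 0
gcd = 7 and 7 | 3094291130, so solutions exist. Divide through by 7: 119766925x ≡ 442041590 (mod 996675383).
Now find 119766925⁻¹ mod 996675383:
996675383 = 8·119766925 + 38539983
119766925 = 3·38539983 + 4146976
38539983 = 9·4146976 + 1217199
4146976 = 3·1217199 + 495379
1217199 = 2·495379 + 226441
495379 = 2·226441 + 42497
226441 = 5·42497 + 13956
42497 = 3·13956 + 629
13956 = 22·629 + 118
629 = 5·118 + 39
118 = 3·39 + 1
39 = 39·1 + 0
Back-substitute:
1 = 118 − 3·39
1 = −3·629 + 16·118
1 = 16·13956 − 355·629
1 = −355·42497 + 1081·13956
1 = 1081·226441 − 5760·42497
1 = −5760·495379 + 12601·226441
1 = 12601·1217199 − 30962·495379
1 = −30962·4146976 + 105487·1217199
1 = 105487·38539983 − 980345·4146976
1 = −980345·119766925 + 3046522·38539983
1 = 3046522·996675383 − 25352521·119766925
So 119766925·(-25352521) ≡ 1 (mod 996675383), i.e. 119766925⁻¹ ≡ 971322862.
Then x ≡ 971322862·442041590 ≡ 475300126 (mod 996675383); the smallest non-negative solution is x = 475300126.

475300126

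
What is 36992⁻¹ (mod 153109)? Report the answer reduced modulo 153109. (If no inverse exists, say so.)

Apply the Euclidean algorithm to 153109 and 36992:
153109 = 4×36992 + 5141
36992 = 7×5141 + 1005
5141 = 5×1005 + 116
1005 = 8×116 + 77
116 = 1×77 + 39
77 = 1×39 + 38
39 = 1×38 + 1
38 = 38×1 + 0
The gcd is 1. Working backward:
1 = 39 − 38
1 = −77 + 2·39
1 = 2·116 − 3·77
1 = −3·1005 + 26·116
1 = 26·5141 − 133·1005
1 = −133·36992 + 957·5141
1 = 957·153109 − 3961·36992
So 36992·(-3961) ≡ 1 (mod 153109), and -3961 ≡ 149148 (mod 153109).

149148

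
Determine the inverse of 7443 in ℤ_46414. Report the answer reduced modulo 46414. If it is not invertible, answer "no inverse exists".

34229

Run Euclid on (46414, 7443):
46414 = 6*7443 + 1756
7443 = 4*1756 + 419
1756 = 4*419 + 80
419 = 5*80 + 19
80 = 4*19 + 4
19 = 4*4 + 3
4 = 1*3 + 1
3 = 3*1 + 0
Since gcd(7443, 46414) = 1, back-substitute to write 1 as a combination:
1 = 4 − 3
1 = −19 + 5·4
1 = 5·80 − 21·19
1 = −21·419 + 110·80
1 = 110·1756 − 461·419
1 = −461·7443 + 1954·1756
1 = 1954·46414 − 12185·7443
So 7443·(-12185) ≡ 1 (mod 46414), and -12185 ≡ 34229 (mod 46414).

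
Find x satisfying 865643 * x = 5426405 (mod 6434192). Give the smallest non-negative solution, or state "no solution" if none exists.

First find gcd(865643, 6434192):
6434192 = 7*865643 + 374691
865643 = 2*374691 + 116261
374691 = 3*116261 + 25908
116261 = 4*25908 + 12629
25908 = 2*12629 + 650
12629 = 19*650 + 279
650 = 2*279 + 92
279 = 3*92 + 3
92 = 30*3 + 2
3 = 1*2 + 1
2 = 2*1 + 0
gcd = 1, so a unique solution mod 6434192 exists.
Back-substitute for the Bézout coefficients:
1 = 3 − 2
1 = −92 + 31·3
1 = 31·279 − 94·92
1 = −94·650 + 219·279
1 = 219·12629 − 4255·650
1 = −4255·25908 + 8729·12629
1 = 8729·116261 − 39171·25908
1 = −39171·374691 + 126242·116261
1 = 126242·865643 − 291655·374691
1 = −291655·6434192 + 2167827·865643
So 865643·(2167827) ≡ 1 (mod 6434192), giving 865643⁻¹ ≡ 2167827.
x ≡ 865643⁻¹·5426405 ≡ 2167827·5426405 ≡ 2722175 (mod 6434192).

2722175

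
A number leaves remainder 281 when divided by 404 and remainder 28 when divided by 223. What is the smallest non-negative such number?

Write x = 281 + 404·k. Then 404·k ≡ 28 − 281 ≡ 193 (mod 223).
Need 404⁻¹ mod 223. Extended Euclid on (223, 181):
223 = 1·181 + 42
181 = 4·42 + 13
42 = 3·13 + 3
13 = 4·3 + 1
3 = 3·1 + 0
Back-substitute:
1 = 13 − 4·3
1 = −4·42 + 13·13
1 = 13·181 − 56·42
1 = −56·223 + 69·181
404⁻¹ ≡ 69 (mod 223), so k ≡ 69·193 ≡ 160 (mod 223).
x = 281 + 404·160 = 64921.

64921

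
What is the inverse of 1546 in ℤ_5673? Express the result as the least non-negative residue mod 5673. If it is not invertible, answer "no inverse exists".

Run Euclid on (5673, 1546):
5673 = 3·1546 + 1035
1546 = 1·1035 + 511
1035 = 2·511 + 13
511 = 39·13 + 4
13 = 3·4 + 1
4 = 4·1 + 0
gcd = 1, so the inverse exists. Back-substitute:
1 = 13 − 3·4
1 = −3·511 + 118·13
1 = 118·1035 − 239·511
1 = −239·1546 + 357·1035
1 = 357·5673 − 1310·1546
So 1546·(-1310) ≡ 1 (mod 5673), and -1310 ≡ 4363 (mod 5673).

4363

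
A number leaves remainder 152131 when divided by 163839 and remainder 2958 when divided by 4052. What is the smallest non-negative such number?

60608722

Write x = 152131 + 163839·k. Then 163839·k ≡ 2958 − 152131 ≡ 751 (mod 4052).
Need 163839⁻¹ mod 4052. Extended Euclid on (4052, 1759):
4052 = 2*1759 + 534
1759 = 3*534 + 157
534 = 3*157 + 63
157 = 2*63 + 31
63 = 2*31 + 1
31 = 31*1 + 0
Back-substitute:
1 = 63 − 2·31
1 = −2·157 + 5·63
1 = 5·534 − 17·157
1 = −17·1759 + 56·534
1 = 56·4052 − 129·1759
163839⁻¹ ≡ 3923 (mod 4052), so k ≡ 3923·751 ≡ 369 (mod 4052).
x = 152131 + 163839·369 = 60608722.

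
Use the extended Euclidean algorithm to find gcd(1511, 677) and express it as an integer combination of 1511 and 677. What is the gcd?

Apply Euclid's algorithm to 1511 and 677:
1511 = 2*677 + 157
677 = 4*157 + 49
157 = 3*49 + 10
49 = 4*10 + 9
10 = 1*9 + 1
9 = 9*1 + 0
gcd(1511, 677) = 1.
Back-substituting:
1 = 10 − 9
1 = −49 + 5·10
1 = 5·157 − 16·49
1 = −16·677 + 69·157
1 = 69·1511 − 154·677
So 1 = (69)·1511 + (-154)·677.

1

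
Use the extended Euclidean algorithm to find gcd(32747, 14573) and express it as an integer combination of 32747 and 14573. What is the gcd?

Apply Euclid's algorithm to 32747 and 14573:
32747 = 2*14573 + 3601
14573 = 4*3601 + 169
3601 = 21*169 + 52
169 = 3*52 + 13
52 = 4*13 + 0
gcd(32747, 14573) = 13.
Back-substituting:
13 = 169 − 3·52
13 = −3·3601 + 64·169
13 = 64·14573 − 259·3601
13 = −259·32747 + 582·14573
So 13 = (-259)·32747 + (582)·14573.

13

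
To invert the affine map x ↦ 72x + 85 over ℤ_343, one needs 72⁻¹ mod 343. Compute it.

gcd(343, 72) by repeated division:
343 = 4*72 + 55
72 = 1*55 + 17
55 = 3*17 + 4
17 = 4*4 + 1
4 = 4*1 + 0
The gcd is 1. Working backward:
1 = 17 − 4·4
1 = −4·55 + 13·17
1 = 13·72 − 17·55
1 = −17·343 + 81·72
So 72·81 ≡ 1 (mod 343).

81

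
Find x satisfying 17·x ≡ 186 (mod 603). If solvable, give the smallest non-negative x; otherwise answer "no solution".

First find gcd(17, 603):
603 = 35×17 + 8
17 = 2×8 + 1
8 = 8×1 + 0
gcd = 1, so a unique solution mod 603 exists.
Back-substitute for the Bézout coefficients:
1 = 17 − 2·8
1 = −2·603 + 71·17
So 17·(71) ≡ 1 (mod 603), giving 17⁻¹ ≡ 71.
x ≡ 17⁻¹·186 ≡ 71·186 ≡ 543 (mod 603).

543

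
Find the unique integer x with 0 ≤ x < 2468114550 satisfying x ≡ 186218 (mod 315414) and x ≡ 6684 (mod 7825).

1015503884

Write x = 186218 + 315414·k. Then 315414·k ≡ 6684 − 186218 ≡ 441 (mod 7825).
Need 315414⁻¹ mod 7825. Extended Euclid on (7825, 2414):
7825 = 3·2414 + 583
2414 = 4·583 + 82
583 = 7·82 + 9
82 = 9·9 + 1
9 = 9·1 + 0
Back-substitute:
1 = 82 − 9·9
1 = −9·583 + 64·82
1 = 64·2414 − 265·583
1 = −265·7825 + 859·2414
315414⁻¹ ≡ 859 (mod 7825), so k ≡ 859·441 ≡ 3219 (mod 7825).
x = 186218 + 315414·3219 = 1015503884.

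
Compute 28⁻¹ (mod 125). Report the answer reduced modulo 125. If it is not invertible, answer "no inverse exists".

Run Euclid on (125, 28):
125 = 4·28 + 13
28 = 2·13 + 2
13 = 6·2 + 1
2 = 2·1 + 0
gcd = 1, so the inverse exists. Back-substitute:
1 = 13 − 6·2
1 = −6·28 + 13·13
1 = 13·125 − 58·28
Thus 28·(-58) ≡ 1 (mod 125); reducing, -58 mod 125 = 67.

67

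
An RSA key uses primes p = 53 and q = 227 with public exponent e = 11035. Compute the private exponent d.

φ(n) = (p−1)(q−1) = 52·226 = 11752.
Need d with 11035·d ≡ 1 (mod 11752). Apply the extended Euclidean algorithm:
11752 = 1×11035 + 717
11035 = 15×717 + 280
717 = 2×280 + 157
280 = 1×157 + 123
157 = 1×123 + 34
123 = 3×34 + 21
34 = 1×21 + 13
21 = 1×13 + 8
13 = 1×8 + 5
8 = 1×5 + 3
5 = 1×3 + 2
3 = 1×2 + 1
2 = 2×1 + 0
Back-substitute:
1 = 3 − 2
1 = −5 + 2·3
1 = 2·8 − 3·5
1 = −3·13 + 5·8
1 = 5·21 − 8·13
1 = −8·34 + 13·21
1 = 13·123 − 47·34
1 = −47·157 + 60·123
1 = 60·280 − 107·157
1 = −107·717 + 274·280
1 = 274·11035 − 4217·717
1 = −4217·11752 + 4491·11035
So 11035·4491 ≡ 1 (mod 11752), hence d = 4491.

4491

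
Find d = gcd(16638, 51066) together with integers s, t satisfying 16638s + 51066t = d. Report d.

Euclidean algorithm:
51066 = 3×16638 + 1152
16638 = 14×1152 + 510
1152 = 2×510 + 132
510 = 3×132 + 114
132 = 1×114 + 18
114 = 6×18 + 6
18 = 3×6 + 0
gcd(16638, 51066) = 6.
Back-substituting:
6 = 114 − 6·18
6 = −6·132 + 7·114
6 = 7·510 − 27·132
6 = −27·1152 + 61·510
6 = 61·16638 − 881·1152
6 = −881·51066 + 2704·16638
So 6 = (-881)·51066 + (2704)·16638.

6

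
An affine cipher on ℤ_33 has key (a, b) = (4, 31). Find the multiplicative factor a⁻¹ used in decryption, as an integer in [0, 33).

25

Apply the Euclidean algorithm to 33 and 4:
33 = 8·4 + 1
4 = 4·1 + 0
gcd = 1, so the inverse exists. Back-substitute:
1 = 33 − 8·4
So 4·(-8) ≡ 1 (mod 33), and -8 ≡ 25 (mod 33).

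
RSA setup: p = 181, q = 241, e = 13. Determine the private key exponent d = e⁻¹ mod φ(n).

39877

φ(n) = (p−1)(q−1) = 180·240 = 43200.
Need d with 13·d ≡ 1 (mod 43200). Apply the extended Euclidean algorithm:
43200 = 3323*13 + 1
13 = 13*1 + 0
Back-substitute:
1 = 43200 − 3323·13
So 13·(-3323) ≡ 1 (mod 43200), hence d ≡ -3323 ≡ 39877 (mod 43200).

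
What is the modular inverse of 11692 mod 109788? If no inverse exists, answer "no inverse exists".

Euclidean algorithm on 109788, 11692:
109788 = 9·11692 + 4560
11692 = 2·4560 + 2572
4560 = 1·2572 + 1988
2572 = 1·1988 + 584
1988 = 3·584 + 236
584 = 2·236 + 112
236 = 2·112 + 12
112 = 9·12 + 4
12 = 3·4 + 0
The gcd is 4, not 1, hence no inverse exists.

no inverse exists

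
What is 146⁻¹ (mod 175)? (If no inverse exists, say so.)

Run Euclid on (175, 146):
175 = 1*146 + 29
146 = 5*29 + 1
29 = 29*1 + 0
Since gcd(146, 175) = 1, back-substitute to write 1 as a combination:
1 = 146 − 5·29
1 = −5·175 + 6·146
So 146·6 ≡ 1 (mod 175).

6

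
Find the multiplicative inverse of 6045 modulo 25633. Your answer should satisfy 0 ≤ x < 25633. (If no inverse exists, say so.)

7921

Run Euclid on (25633, 6045):
25633 = 4·6045 + 1453
6045 = 4·1453 + 233
1453 = 6·233 + 55
233 = 4·55 + 13
55 = 4·13 + 3
13 = 4·3 + 1
3 = 3·1 + 0
gcd = 1, so the inverse exists. Back-substitute:
1 = 13 − 4·3
1 = −4·55 + 17·13
1 = 17·233 − 72·55
1 = −72·1453 + 449·233
1 = 449·6045 − 1868·1453
1 = −1868·25633 + 7921·6045
So 6045·7921 ≡ 1 (mod 25633).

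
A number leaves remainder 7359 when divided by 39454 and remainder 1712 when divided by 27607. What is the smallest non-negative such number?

782301271

Write x = 7359 + 39454·k. Then 39454·k ≡ 1712 − 7359 ≡ 21960 (mod 27607).
Need 39454⁻¹ mod 27607. Extended Euclid on (27607, 11847):
27607 = 2×11847 + 3913
11847 = 3×3913 + 108
3913 = 36×108 + 25
108 = 4×25 + 8
25 = 3×8 + 1
8 = 8×1 + 0
Back-substitute:
1 = 25 − 3·8
1 = −3·108 + 13·25
1 = 13·3913 − 471·108
1 = −471·11847 + 1426·3913
1 = 1426·27607 − 3323·11847
39454⁻¹ ≡ 24284 (mod 27607), so k ≡ 24284·21960 ≡ 19828 (mod 27607).
x = 7359 + 39454·19828 = 782301271.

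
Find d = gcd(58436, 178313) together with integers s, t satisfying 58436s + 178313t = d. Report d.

1

Repeated division:
178313 = 3·58436 + 3005
58436 = 19·3005 + 1341
3005 = 2·1341 + 323
1341 = 4·323 + 49
323 = 6·49 + 29
49 = 1·29 + 20
29 = 1·20 + 9
20 = 2·9 + 2
9 = 4·2 + 1
2 = 2·1 + 0
gcd(58436, 178313) = 1.
Back-substituting:
1 = 9 − 4·2
1 = −4·20 + 9·9
1 = 9·29 − 13·20
1 = −13·49 + 22·29
1 = 22·323 − 145·49
1 = −145·1341 + 602·323
1 = 602·3005 − 1349·1341
1 = −1349·58436 + 26233·3005
1 = 26233·178313 − 80048·58436
So 1 = (26233)·178313 + (-80048)·58436.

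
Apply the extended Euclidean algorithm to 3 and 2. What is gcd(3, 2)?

1

Euclidean algorithm:
3 = 1×2 + 1
2 = 2×1 + 0
gcd(3, 2) = 1.
Express as a combination:
1 = 3 − 2
So 1 = (1)·3 + (-1)·2.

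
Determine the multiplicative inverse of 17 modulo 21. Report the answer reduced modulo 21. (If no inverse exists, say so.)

Extended Euclidean algorithm:
21 = 1*17 + 4
17 = 4*4 + 1
4 = 4*1 + 0
The gcd is 1. Working backward:
1 = 17 − 4·4
1 = −4·21 + 5·17
So 17·5 ≡ 1 (mod 21).

5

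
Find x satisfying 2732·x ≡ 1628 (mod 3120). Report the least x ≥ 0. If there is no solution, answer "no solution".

First find gcd(2732, 3120):
3120 = 1·2732 + 388
2732 = 7·388 + 16
388 = 24·16 + 4
16 = 4·4 + 0
gcd = 4 and 4 | 1628, so solutions exist. Divide through by 4: 683x ≡ 407 (mod 780).
Now find 683⁻¹ mod 780:
780 = 1*683 + 97
683 = 7*97 + 4
97 = 24*4 + 1
4 = 4*1 + 0
Back-substitute:
1 = 97 − 24·4
1 = −24·683 + 169·97
1 = 169·780 − 193·683
So 683·(-193) ≡ 1 (mod 780), i.e. 683⁻¹ ≡ 587.
Then x ≡ 587·407 ≡ 229 (mod 780); the smallest non-negative solution is x = 229.

229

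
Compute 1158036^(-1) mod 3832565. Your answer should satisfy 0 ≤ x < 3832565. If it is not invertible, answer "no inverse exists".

no inverse exists

Compute gcd(1158036, 3832565):
3832565 = 3*1158036 + 358457
1158036 = 3*358457 + 82665
358457 = 4*82665 + 27797
82665 = 2*27797 + 27071
27797 = 1*27071 + 726
27071 = 37*726 + 209
726 = 3*209 + 99
209 = 2*99 + 11
99 = 9*11 + 0
gcd(1158036, 3832565) = 11 ≠ 1, so 1158036 has no multiplicative inverse modulo 3832565.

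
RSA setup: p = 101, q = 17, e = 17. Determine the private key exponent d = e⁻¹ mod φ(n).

753

φ(n) = (p−1)(q−1) = 100·16 = 1600.
Need d with 17·d ≡ 1 (mod 1600). Apply the extended Euclidean algorithm:
1600 = 94·17 + 2
17 = 8·2 + 1
2 = 2·1 + 0
Back-substitute:
1 = 17 − 8·2
1 = −8·1600 + 753·17
So 17·753 ≡ 1 (mod 1600), hence d = 753.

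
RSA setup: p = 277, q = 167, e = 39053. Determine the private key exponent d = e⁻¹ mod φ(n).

φ(n) = (p−1)(q−1) = 276·166 = 45816.
Need d with 39053·d ≡ 1 (mod 45816). Apply the extended Euclidean algorithm:
45816 = 1*39053 + 6763
39053 = 5*6763 + 5238
6763 = 1*5238 + 1525
5238 = 3*1525 + 663
1525 = 2*663 + 199
663 = 3*199 + 66
199 = 3*66 + 1
66 = 66*1 + 0
Back-substitute:
1 = 199 − 3·66
1 = −3·663 + 10·199
1 = 10·1525 − 23·663
1 = −23·5238 + 79·1525
1 = 79·6763 − 102·5238
1 = −102·39053 + 589·6763
1 = 589·45816 − 691·39053
So 39053·(-691) ≡ 1 (mod 45816), hence d ≡ -691 ≡ 45125 (mod 45816).

45125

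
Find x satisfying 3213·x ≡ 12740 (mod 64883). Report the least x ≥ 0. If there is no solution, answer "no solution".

First find gcd(3213, 64883):
64883 = 20×3213 + 623
3213 = 5×623 + 98
623 = 6×98 + 35
98 = 2×35 + 28
35 = 1×28 + 7
28 = 4×7 + 0
gcd = 7 and 7 | 12740, so solutions exist. Divide through by 7: 459x ≡ 1820 (mod 9269).
Now find 459⁻¹ mod 9269:
9269 = 20·459 + 89
459 = 5·89 + 14
89 = 6·14 + 5
14 = 2·5 + 4
5 = 1·4 + 1
4 = 4·1 + 0
Back-substitute:
1 = 5 − 4
1 = −14 + 3·5
1 = 3·89 − 19·14
1 = −19·459 + 98·89
1 = 98·9269 − 1979·459
So 459·(-1979) ≡ 1 (mod 9269), i.e. 459⁻¹ ≡ 7290.
Then x ≡ 7290·1820 ≡ 3861 (mod 9269); the smallest non-negative solution is x = 3861.

3861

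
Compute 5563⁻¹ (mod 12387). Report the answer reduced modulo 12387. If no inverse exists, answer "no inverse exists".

Apply the Euclidean algorithm to 12387 and 5563:
12387 = 2*5563 + 1261
5563 = 4*1261 + 519
1261 = 2*519 + 223
519 = 2*223 + 73
223 = 3*73 + 4
73 = 18*4 + 1
4 = 4*1 + 0
Since gcd(5563, 12387) = 1, back-substitute to write 1 as a combination:
1 = 73 − 18·4
1 = −18·223 + 55·73
1 = 55·519 − 128·223
1 = −128·1261 + 311·519
1 = 311·5563 − 1372·1261
1 = −1372·12387 + 3055·5563
So 5563·3055 ≡ 1 (mod 12387).

3055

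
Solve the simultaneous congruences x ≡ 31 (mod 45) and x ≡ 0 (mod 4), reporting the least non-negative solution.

76

Write x = 31 + 45·k. Then 45·k ≡ 0 − 31 ≡ 1 (mod 4).
Need 45⁻¹ mod 4. Extended Euclid on (4, 1):
4 = 4*1 + 0
45⁻¹ ≡ 1 (mod 4), so k ≡ 1·1 ≡ 1 (mod 4).
x = 31 + 45·1 = 76.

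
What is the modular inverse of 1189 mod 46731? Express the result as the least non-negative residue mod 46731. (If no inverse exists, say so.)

14149

gcd(46731, 1189) by repeated division:
46731 = 39*1189 + 360
1189 = 3*360 + 109
360 = 3*109 + 33
109 = 3*33 + 10
33 = 3*10 + 3
10 = 3*3 + 1
3 = 3*1 + 0
gcd = 1, so the inverse exists. Back-substitute:
1 = 10 − 3·3
1 = −3·33 + 10·10
1 = 10·109 − 33·33
1 = −33·360 + 109·109
1 = 109·1189 − 360·360
1 = −360·46731 + 14149·1189
So 1189·14149 ≡ 1 (mod 46731).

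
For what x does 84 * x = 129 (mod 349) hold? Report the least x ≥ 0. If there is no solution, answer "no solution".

First find gcd(84, 349):
349 = 4×84 + 13
84 = 6×13 + 6
13 = 2×6 + 1
6 = 6×1 + 0
gcd = 1, so a unique solution mod 349 exists.
Back-substitute for the Bézout coefficients:
1 = 13 − 2·6
1 = −2·84 + 13·13
1 = 13·349 − 54·84
So 84·(-54) ≡ 1 (mod 349), giving 84⁻¹ ≡ 295.
x ≡ 84⁻¹·129 ≡ 295·129 ≡ 14 (mod 349).

14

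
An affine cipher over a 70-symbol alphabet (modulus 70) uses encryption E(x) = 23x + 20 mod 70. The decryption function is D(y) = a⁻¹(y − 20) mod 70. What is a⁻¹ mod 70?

67

Apply the Euclidean algorithm to 70 and 23:
70 = 3·23 + 1
23 = 23·1 + 0
gcd = 1, so the inverse exists. Back-substitute:
1 = 70 − 3·23
Hence 23⁻¹ ≡ -3 ≡ 67 (mod 70).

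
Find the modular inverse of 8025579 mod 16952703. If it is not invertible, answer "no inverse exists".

no inverse exists

Euclidean algorithm on 16952703, 8025579:
16952703 = 2*8025579 + 901545
8025579 = 8*901545 + 813219
901545 = 1*813219 + 88326
813219 = 9*88326 + 18285
88326 = 4*18285 + 15186
18285 = 1*15186 + 3099
15186 = 4*3099 + 2790
3099 = 1*2790 + 309
2790 = 9*309 + 9
309 = 34*9 + 3
9 = 3*3 + 0
The gcd is 3, not 1, hence no inverse exists.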